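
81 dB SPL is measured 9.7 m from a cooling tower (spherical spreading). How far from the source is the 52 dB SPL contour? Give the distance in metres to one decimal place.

273.4 m

Point-source spreading drops the level by 20·log₁₀(r₂/r₁); inverting, r₂/r₁ = 10^(ΔL/20).
r₂ = 9.7·10^((81−52)/20) = 9.7·10^(29.0/20) = 273.38 m.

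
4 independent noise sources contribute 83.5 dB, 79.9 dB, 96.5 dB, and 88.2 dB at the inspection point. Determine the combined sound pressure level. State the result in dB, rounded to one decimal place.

97.4 dB

For uncorrelated sources the intensities add, so convert each level to linear form, sum, and take 10·log₁₀ of the total.
Σ 10^(L/10) = 10^(83.5/10) + 10^(79.9/10) + 10^(96.5/10) + 10^(88.2/10) = 5.449e+09.
L_total = 10·log₁₀(5.449e+09) = 97.36 dB.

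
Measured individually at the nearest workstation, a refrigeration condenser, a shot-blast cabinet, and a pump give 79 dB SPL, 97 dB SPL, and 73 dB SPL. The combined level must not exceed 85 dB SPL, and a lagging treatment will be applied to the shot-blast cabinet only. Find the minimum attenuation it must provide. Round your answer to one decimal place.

13.6 dB

Fixed contribution from the other sources: Σ 10^(L/10) = 10^(79/10) + 10^(73/10) = 9.939e+07 (79.97 dB SPL).
To meet 85 dB SPL overall, the treated shot-blast cabinet may contribute at most 10^(85/10) − 9.939e+07 = 2.168e+08, i.e. 83.36 dB SPL.
So the shot-blast cabinet must be reduced from 97 to 83.36 dB SPL: IL = 13.64 dB.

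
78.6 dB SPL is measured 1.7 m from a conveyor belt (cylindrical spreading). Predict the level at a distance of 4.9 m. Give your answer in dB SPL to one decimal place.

Cylindrical spreading from a line source gives a 10·log₁₀(r₂/r₁) drop.
L₂ = 78.6 − 10·log₁₀(4.9/1.7) = 78.6 − 4.597 = 74.00 dB SPL.

74.0 dB SPL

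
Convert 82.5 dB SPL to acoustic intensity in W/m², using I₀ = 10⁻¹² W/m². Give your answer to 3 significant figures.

L = 10·log₁₀(I/I₀) ⇒ I = I₀·10^(L/10) = 10⁻¹² × 10^8.25.

0.000178 W/m²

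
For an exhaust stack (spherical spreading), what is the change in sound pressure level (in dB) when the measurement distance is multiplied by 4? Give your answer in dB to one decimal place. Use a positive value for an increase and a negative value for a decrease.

-12.0 dB

Point-source spreading: ΔL = −20·log₁₀(r₂/r₁).
ΔL = −20·log₁₀(4) = -12.04 dB.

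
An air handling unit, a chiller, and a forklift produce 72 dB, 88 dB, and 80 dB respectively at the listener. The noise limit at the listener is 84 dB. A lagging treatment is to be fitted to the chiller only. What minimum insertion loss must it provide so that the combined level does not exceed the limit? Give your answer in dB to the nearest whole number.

The untreated sources together contribute 10^(72/10) + 10^(80/10) = 1.158e+08, i.e. 80.64 dB.
The limit corresponds to 10^(84/10) = 2.512e+08; subtracting the fixed part leaves 1.353e+08 for the chiller, i.e. 81.31 dB.
Required insertion loss = 88 − 81.31 = 6.69 dB.

7 dB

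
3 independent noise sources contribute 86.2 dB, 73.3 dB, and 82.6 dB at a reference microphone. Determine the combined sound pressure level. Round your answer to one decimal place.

For uncorrelated sources the intensities add, so convert each level to linear form, sum, and take 10·log₁₀ of the total.
Σ 10^(L/10) = 10^(86.2/10) + 10^(73.3/10) + 10^(82.6/10) = 6.202e+08.
L_total = 10·log₁₀(6.202e+08) = 87.93 dB.

87.9 dB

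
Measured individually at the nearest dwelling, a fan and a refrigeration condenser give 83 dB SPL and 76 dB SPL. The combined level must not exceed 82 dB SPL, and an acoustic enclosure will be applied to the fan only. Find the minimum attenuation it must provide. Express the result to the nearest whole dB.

2 dB

The untreated sources together contribute 10^(76/10) = 3.981e+07, i.e. 76.00 dB SPL.
To meet 82 dB SPL overall, the treated fan may contribute at most 10^(82/10) − 3.981e+07 = 1.187e+08, i.e. 80.74 dB SPL.
Required insertion loss = 83 − 80.74 = 2.26 dB.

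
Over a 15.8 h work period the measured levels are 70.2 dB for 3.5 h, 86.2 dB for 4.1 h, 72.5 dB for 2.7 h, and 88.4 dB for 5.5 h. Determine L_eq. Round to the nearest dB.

Weight each interval's intensity by its duration and average over T = 15.8 h:
Σ tᵢ·10^(Lᵢ/10) = 3.5·10^(70.2/10) + 4.1·10^(86.2/10) + 2.7·10^(72.5/10) + 5.5·10^(88.4/10) = 5.599e+09.
L_eq = 10·log₁₀(5.599e+09/15.8) = 85.49 dB.

85 dB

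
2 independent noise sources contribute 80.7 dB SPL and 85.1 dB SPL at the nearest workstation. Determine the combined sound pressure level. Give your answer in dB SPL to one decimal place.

86.4 dB SPL

For uncorrelated sources the intensities add, so convert each level to linear form, sum, and take 10·log₁₀ of the total.
Σ 10^(L/10) = 10^(80.7/10) + 10^(85.1/10) = 4.411e+08.
L_total = 10·log₁₀(4.411e+08) = 86.45 dB SPL.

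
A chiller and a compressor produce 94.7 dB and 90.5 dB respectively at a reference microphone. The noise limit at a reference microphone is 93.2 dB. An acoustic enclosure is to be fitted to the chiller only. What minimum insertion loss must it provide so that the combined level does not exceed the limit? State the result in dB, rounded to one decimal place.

Fixed contribution from the other source: Σ 10^(L/10) = 10^(90.5/10) = 1.122e+09 (90.50 dB).
To meet 93.2 dB overall, the treated chiller may contribute at most 10^(93.2/10) − 1.122e+09 = 9.673e+08, i.e. 89.86 dB.
So the chiller must be reduced from 94.7 to 89.86 dB: IL = 4.84 dB.

4.8 dB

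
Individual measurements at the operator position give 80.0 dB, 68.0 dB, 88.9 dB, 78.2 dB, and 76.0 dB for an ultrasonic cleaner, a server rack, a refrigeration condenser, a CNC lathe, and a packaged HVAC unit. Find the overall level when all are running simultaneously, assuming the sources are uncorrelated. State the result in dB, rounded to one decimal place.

89.9 dB

Incoherent sources combine by intensity addition: L_total = 10·log₁₀(Σ 10^(L_i/10)).
Σ 10^(L/10) = 10^(80.0/10) + 10^(68.0/10) + 10^(88.9/10) + 10^(78.2/10) + 10^(76.0/10) = 9.884e+08.
L_total = 10·log₁₀(9.884e+08) = 89.95 dB.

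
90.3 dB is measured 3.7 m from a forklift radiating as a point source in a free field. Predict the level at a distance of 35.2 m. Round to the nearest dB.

Point-source attenuation: ΔL = 20·log₁₀(r₂/r₁) = 20·log₁₀(35.2/3.7) = 19.567 dB.
L₂ = 90.3 − 20·log₁₀(35.2/3.7) = 90.3 − 19.567 = 70.73 dB.

71 dB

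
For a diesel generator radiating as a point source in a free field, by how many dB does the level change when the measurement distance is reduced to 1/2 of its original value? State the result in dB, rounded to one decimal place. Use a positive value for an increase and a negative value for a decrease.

+6.0 dB

Point-source spreading: ΔL = −20·log₁₀(r₂/r₁).
ΔL = −20·log₁₀(0.5) = +6.02 dB.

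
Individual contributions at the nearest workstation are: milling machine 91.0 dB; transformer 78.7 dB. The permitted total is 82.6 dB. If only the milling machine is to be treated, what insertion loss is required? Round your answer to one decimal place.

Fixed contribution from the other source: Σ 10^(L/10) = 10^(78.7/10) = 7.413e+07 (78.70 dB).
The limit corresponds to 10^(82.6/10) = 1.820e+08; subtracting the fixed part leaves 1.078e+08 for the milling machine, i.e. 80.33 dB.
Required insertion loss = 91.0 − 80.33 = 10.67 dB.

10.7 dB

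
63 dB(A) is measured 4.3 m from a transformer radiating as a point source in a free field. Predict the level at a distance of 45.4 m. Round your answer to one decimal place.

42.5 dB(A)

Spherical spreading from a point source gives a 20·log₁₀(r₂/r₁) drop.
L₂ = 63 − 20·log₁₀(45.4/4.3) = 63 − 20.472 = 42.53 dB(A).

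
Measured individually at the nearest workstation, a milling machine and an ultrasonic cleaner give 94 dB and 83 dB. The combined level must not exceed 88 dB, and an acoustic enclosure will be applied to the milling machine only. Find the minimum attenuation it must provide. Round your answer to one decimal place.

7.7 dB

The untreated sources together contribute 10^(83/10) = 1.995e+08, i.e. 83.00 dB.
The limit corresponds to 10^(88/10) = 6.310e+08; subtracting the fixed part leaves 4.314e+08 for the milling machine, i.e. 86.35 dB.
Required insertion loss = 94 − 86.35 = 7.65 dB.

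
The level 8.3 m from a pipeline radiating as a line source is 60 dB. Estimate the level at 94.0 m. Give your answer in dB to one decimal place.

49.5 dB

Cylindrical spreading from a line source gives a 10·log₁₀(r₂/r₁) drop.
L₂ = 60 − 10·log₁₀(94.0/8.3) = 60 − 10.540 = 49.46 dB.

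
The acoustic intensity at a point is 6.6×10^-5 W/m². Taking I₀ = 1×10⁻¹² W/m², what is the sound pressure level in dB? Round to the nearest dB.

78 dB

Dividing by I₀ shifts the exponent by 12: I/I₀ = 6.6×10^7.
L = 10·(0.8195 + 7) = 78.20 dB.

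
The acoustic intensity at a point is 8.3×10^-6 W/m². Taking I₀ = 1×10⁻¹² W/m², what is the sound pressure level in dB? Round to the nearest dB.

69 dB

I/I₀ = 8.3×10^-6/10⁻¹² = 8.3×10^6, and L = 10·log₁₀(I/I₀).
L = 10·(0.9191 + 6) = 69.19 dB.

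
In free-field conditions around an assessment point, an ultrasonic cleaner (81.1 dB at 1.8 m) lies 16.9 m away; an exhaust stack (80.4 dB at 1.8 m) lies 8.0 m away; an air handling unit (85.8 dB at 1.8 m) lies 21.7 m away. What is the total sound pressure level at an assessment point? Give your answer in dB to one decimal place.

First find each source's level at the receiver (point-source: −20·log₁₀(r/r_ref)), then combine on an intensity basis.
ultrasonic cleaner: 81.1 − 20·log₁₀(16.9/1.8) = 81.1 − 19.45 = 61.65 dB.
exhaust stack: 80.4 − 20·log₁₀(8.0/1.8) = 80.4 − 12.96 = 67.44 dB.
air handling unit: 85.8 − 20·log₁₀(21.7/1.8) = 85.8 − 21.62 = 64.18 dB.
Σ 10^(L/10) = 9.628e+06 → L_total = 10·log₁₀(9.628e+06) = 69.84 dB.

69.8 dB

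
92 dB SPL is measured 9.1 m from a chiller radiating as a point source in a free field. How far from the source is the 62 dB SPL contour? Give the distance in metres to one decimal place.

287.8 m

The 30.0 dB drop corresponds to a distance ratio of 10^(30.0/20) for a point source.
r₂ = 9.1·10^((92−62)/20) = 9.1·10^(30.0/20) = 287.77 m.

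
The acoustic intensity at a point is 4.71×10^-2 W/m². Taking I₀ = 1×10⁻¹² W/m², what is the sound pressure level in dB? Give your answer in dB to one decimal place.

106.7 dB

L = 10·log₁₀(I/I₀) = 10·log₁₀(4.71×10^-2/10⁻¹²) = 10·log₁₀(4.71×10^10).
L = 10·(0.6730 + 10) = 106.73 dB.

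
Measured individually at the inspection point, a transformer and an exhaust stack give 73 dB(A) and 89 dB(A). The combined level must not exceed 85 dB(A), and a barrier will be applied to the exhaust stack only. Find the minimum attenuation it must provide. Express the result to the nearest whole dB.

4 dB

Everything except the exhaust stack sums to 10^(73/10) = 1.995e+07 in linear terms, 73.00 dB(A).
To meet 85 dB(A) overall, the treated exhaust stack may contribute at most 10^(85/10) − 1.995e+07 = 2.963e+08, i.e. 84.72 dB(A).
So the exhaust stack must be reduced from 89 to 84.72 dB(A): IL = 4.28 dB.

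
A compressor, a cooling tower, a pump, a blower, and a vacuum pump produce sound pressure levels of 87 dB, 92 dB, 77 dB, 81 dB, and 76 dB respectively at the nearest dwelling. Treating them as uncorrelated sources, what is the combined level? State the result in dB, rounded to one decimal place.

Incoherent sources combine by intensity addition: L_total = 10·log₁₀(Σ 10^(L_i/10)).
Σ 10^(L/10) = 10^(87/10) + 10^(92/10) + 10^(77/10) + 10^(81/10) + 10^(76/10) = 2.302e+09.
L_total = 10·log₁₀(2.302e+09) = 93.62 dB.

93.6 dB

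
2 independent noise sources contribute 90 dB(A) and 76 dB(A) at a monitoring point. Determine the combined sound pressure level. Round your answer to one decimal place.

90.2 dB(A)

Incoherent sources combine by intensity addition: L_total = 10·log₁₀(Σ 10^(L_i/10)).
Σ 10^(L/10) = 10^(90/10) + 10^(76/10) = 1.040e+09.
L_total = 10·log₁₀(1.040e+09) = 90.17 dB(A).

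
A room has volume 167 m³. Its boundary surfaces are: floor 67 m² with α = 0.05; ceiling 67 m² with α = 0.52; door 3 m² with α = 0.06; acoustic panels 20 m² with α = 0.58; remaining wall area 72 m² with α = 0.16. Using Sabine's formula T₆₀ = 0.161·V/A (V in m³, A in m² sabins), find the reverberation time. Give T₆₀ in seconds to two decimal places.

0.44 s

Summing Sᵢαᵢ: 67·0.05 + 67·0.52 + 3·0.06 + 20·0.58 + 72·0.16 = 61.49 m².
T₆₀ = 0.161·V/A = 0.161·167/61.49 = 0.437 s.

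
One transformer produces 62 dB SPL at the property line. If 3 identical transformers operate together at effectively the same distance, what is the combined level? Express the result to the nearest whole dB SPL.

With 3 equal, uncorrelated contributions the intensity is 3× that of one unit, giving a rise of 10·log₁₀ 3.
L_total = 62 + 10·log₁₀(3) = 62 + 4.771 = 66.77 dB SPL.

67 dB SPL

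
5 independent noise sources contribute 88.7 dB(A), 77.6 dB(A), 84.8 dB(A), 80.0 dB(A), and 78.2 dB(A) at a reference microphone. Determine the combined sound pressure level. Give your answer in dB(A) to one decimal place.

91.0 dB(A)

Incoherent sources combine by intensity addition: L_total = 10·log₁₀(Σ 10^(L_i/10)).
Σ 10^(L/10) = 10^(88.7/10) + 10^(77.6/10) + 10^(84.8/10) + 10^(80.0/10) + 10^(78.2/10) = 1.267e+09.
L_total = 10·log₁₀(1.267e+09) = 91.03 dB(A).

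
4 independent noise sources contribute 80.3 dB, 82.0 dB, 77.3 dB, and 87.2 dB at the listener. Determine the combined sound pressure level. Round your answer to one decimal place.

89.3 dB

For uncorrelated sources the intensities add, so convert each level to linear form, sum, and take 10·log₁₀ of the total.
Σ 10^(L/10) = 10^(80.3/10) + 10^(82.0/10) + 10^(77.3/10) + 10^(87.2/10) = 8.442e+08.
L_total = 10·log₁₀(8.442e+08) = 89.26 dB.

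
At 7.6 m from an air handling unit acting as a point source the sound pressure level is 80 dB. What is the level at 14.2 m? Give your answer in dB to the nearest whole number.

For a point source, L₂ = L₁ − 20·log₁₀(r₂/r₁).
L₂ = 80 − 20·log₁₀(14.2/7.6) = 80 − 5.429 = 74.57 dB.

75 dB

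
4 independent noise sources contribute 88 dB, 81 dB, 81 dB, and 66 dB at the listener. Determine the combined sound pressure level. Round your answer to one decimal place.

89.5 dB

Incoherent sources combine by intensity addition: L_total = 10·log₁₀(Σ 10^(L_i/10)).
Σ 10^(L/10) = 10^(88/10) + 10^(81/10) + 10^(81/10) + 10^(66/10) = 8.867e+08.
L_total = 10·log₁₀(8.867e+08) = 89.48 dB.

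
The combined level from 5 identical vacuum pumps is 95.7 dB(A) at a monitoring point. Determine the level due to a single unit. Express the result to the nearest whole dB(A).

5 equal contributions raise the level by 10·log₁₀ 5 = 6.990 dB, so each unit alone gives 95.7 − 6.990.

89 dB(A)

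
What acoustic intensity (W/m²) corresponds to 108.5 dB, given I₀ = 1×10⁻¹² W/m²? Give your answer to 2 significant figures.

I/I₀ = 10^(108.5/10) = 7.079e+10, so I = 7.079e+10 × 10⁻¹² W/m².

0.071 W/m²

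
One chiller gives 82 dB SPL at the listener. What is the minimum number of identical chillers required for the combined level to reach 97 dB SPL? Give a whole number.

32

The shortfall is 97 − 82 = 15.0 dB, and N units add 10·log₁₀ N, so need 10·log₁₀ N ≥ 15.0.
N ≥ 10^(15.0/10) = 31.623, so N = 32.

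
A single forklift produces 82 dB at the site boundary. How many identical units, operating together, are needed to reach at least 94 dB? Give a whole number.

Need L₁ + 10·log₁₀ N ≥ 94, i.e. log₁₀ N ≥ 1.20.
N ≥ 10^(12.0/10) = 15.849, so N = 16.

16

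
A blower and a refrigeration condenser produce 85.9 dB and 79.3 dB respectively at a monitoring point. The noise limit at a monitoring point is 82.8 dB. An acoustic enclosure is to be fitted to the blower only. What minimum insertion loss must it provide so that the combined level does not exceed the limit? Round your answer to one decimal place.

5.7 dB

Fixed contribution from the other source: Σ 10^(L/10) = 10^(79.3/10) = 8.511e+07 (79.30 dB).
The limit corresponds to 10^(82.8/10) = 1.905e+08; subtracting the fixed part leaves 1.054e+08 for the blower, i.e. 80.23 dB.
So the blower must be reduced from 85.9 to 80.23 dB: IL = 5.67 dB.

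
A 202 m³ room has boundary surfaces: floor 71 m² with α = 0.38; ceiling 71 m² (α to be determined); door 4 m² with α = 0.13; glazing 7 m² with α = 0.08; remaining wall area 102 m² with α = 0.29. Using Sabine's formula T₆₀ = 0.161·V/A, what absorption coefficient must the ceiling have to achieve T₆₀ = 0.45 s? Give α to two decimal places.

From T₆₀ = 0.161·V/A, the target T₆₀ = 0.45 s needs A = 0.161·202/0.45 = 72.27 m².
Absorption from the other surfaces = 71·0.38 + 4·0.13 + 7·0.08 + 102·0.29 = 57.64 m², so the ceiling must supply 14.63 m² over 71 m².
α = 14.63/71 = 0.206.

0.21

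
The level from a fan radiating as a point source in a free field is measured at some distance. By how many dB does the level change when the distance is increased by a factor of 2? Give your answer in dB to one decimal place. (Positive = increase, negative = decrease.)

-6.0 dB

With spherical spreading the level changes by −20·log₁₀(r₂/r₁).
ΔL = −20·log₁₀(2) = -6.02 dB.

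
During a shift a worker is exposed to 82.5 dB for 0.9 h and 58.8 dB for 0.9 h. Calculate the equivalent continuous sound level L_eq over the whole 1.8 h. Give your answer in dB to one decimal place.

L_eq = 10·log₁₀[(1/T)·Σ tᵢ·10^(Lᵢ/10)] with T = 1.8 h.
Σ tᵢ·10^(Lᵢ/10) = 0.9·10^(82.5/10) + 0.9·10^(58.8/10) = 1.607e+08.
L_eq = 10·log₁₀(1.607e+08/1.8) = 79.51 dB.

79.5 dB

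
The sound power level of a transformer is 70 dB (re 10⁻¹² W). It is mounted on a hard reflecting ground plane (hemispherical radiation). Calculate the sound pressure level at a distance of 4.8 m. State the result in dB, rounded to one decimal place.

The power spreads over a hemisphere of area 2π·r², so L_p = L_w − 10·log₁₀(2π·r²).
2π·r² = 144.8 m², 10·log₁₀ of that is 21.607 dB.
L_p = 70 − 21.607 = 48.39 dB.

48.4 dB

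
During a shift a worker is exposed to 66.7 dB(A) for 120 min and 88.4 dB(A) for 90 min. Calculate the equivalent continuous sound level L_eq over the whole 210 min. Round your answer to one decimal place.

Weight each interval's intensity by its duration and average over T = 210 min:
Σ tᵢ·10^(Lᵢ/10) = 120·10^(66.7/10) + 90·10^(88.4/10) = 6.283e+10.
L_eq = 10·log₁₀(6.283e+10/210) = 84.76 dB(A).

84.8 dB(A)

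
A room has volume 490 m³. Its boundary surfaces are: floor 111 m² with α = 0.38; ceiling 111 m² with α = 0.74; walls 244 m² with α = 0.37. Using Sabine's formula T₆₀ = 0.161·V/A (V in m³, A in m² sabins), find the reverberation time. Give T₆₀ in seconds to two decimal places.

0.37 s

Summing Sᵢαᵢ: 111·0.38 + 111·0.74 + 244·0.37 = 214.60 m².
T₆₀ = 0.161 × 490 / 214.60 = 0.368 s.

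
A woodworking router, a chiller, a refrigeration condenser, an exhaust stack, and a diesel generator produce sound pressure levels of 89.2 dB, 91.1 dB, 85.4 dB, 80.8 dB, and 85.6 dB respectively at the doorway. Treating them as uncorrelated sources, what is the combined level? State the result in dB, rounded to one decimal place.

Incoherent sources combine by intensity addition: L_total = 10·log₁₀(Σ 10^(L_i/10)).
Σ 10^(L/10) = 10^(89.2/10) + 10^(91.1/10) + 10^(85.4/10) + 10^(80.8/10) + 10^(85.6/10) = 2.950e+09.
L_total = 10·log₁₀(2.950e+09) = 94.70 dB.

94.7 dB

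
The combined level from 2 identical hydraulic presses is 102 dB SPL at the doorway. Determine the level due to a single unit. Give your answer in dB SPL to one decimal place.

For N identical incoherent sources L_total = L₁ + 10·log₁₀ N, so L₁ = 102 − 10·log₁₀(2) = 102 − 3.010.

99.0 dB SPL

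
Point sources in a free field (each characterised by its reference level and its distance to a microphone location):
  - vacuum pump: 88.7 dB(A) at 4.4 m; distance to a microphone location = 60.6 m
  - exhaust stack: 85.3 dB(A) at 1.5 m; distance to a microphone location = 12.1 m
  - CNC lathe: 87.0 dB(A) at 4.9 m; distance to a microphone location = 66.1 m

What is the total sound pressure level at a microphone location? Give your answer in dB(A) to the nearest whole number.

71 dB(A)

Apply inverse-square spreading to bring every level to the receiver, then sum 10^(L/10).
vacuum pump: 88.7 − 20·log₁₀(60.6/4.4) = 88.7 − 22.78 = 65.92 dB(A).
exhaust stack: 85.3 − 20·log₁₀(12.1/1.5) = 85.3 − 18.13 = 67.17 dB(A).
CNC lathe: 87.0 − 20·log₁₀(66.1/4.9) = 87.0 − 22.60 = 64.40 dB(A).
Σ 10^(L/10) = 1.187e+07 → L_total = 10·log₁₀(1.187e+07) = 70.74 dB(A).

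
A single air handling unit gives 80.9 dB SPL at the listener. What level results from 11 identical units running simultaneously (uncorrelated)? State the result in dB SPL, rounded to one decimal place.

91.3 dB SPL

N identical incoherent sources raise the level by 10·log₁₀ N.
L_total = 80.9 + 10·log₁₀(11) = 80.9 + 10.414 = 91.31 dB SPL.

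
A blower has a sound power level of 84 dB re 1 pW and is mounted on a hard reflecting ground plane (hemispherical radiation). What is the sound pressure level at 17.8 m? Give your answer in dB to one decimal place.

The power spreads over a hemisphere of area 2π·r², so L_p = L_w − 10·log₁₀(2π·r²).
2π·r² = 1991 m², 10·log₁₀ of that is 32.990 dB.
L_p = 84 − 32.990 = 51.01 dB.

51.0 dB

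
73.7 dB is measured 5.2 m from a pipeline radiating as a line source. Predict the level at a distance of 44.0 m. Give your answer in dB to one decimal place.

64.4 dB

Line-source attenuation: ΔL = 10·log₁₀(r₂/r₁) = 10·log₁₀(44.0/5.2) = 9.274 dB.
L₂ = 73.7 − 10·log₁₀(44.0/5.2) = 73.7 − 9.274 = 64.43 dB.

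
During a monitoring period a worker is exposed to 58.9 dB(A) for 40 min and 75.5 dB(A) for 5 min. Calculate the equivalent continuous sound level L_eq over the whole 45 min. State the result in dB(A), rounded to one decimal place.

L_eq = 10·log₁₀[(1/T)·Σ tᵢ·10^(Lᵢ/10)] with T = 45 min.
Σ tᵢ·10^(Lᵢ/10) = 40·10^(58.9/10) + 5·10^(75.5/10) = 2.085e+08.
L_eq = 10·log₁₀(2.085e+08/45) = 66.66 dB(A).

66.7 dB(A)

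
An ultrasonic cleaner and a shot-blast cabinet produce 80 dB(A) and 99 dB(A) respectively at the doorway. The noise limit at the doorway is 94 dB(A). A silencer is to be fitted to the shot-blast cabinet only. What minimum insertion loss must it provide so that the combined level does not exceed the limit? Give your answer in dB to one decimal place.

5.2 dB

Fixed contribution from the other source: Σ 10^(L/10) = 10^(80/10) = 1.000e+08 (80.00 dB(A)).
To meet 94 dB(A) overall, the treated shot-blast cabinet may contribute at most 10^(94/10) − 1.000e+08 = 2.412e+09, i.e. 93.82 dB(A).
So the shot-blast cabinet must be reduced from 99 to 93.82 dB(A): IL = 5.18 dB.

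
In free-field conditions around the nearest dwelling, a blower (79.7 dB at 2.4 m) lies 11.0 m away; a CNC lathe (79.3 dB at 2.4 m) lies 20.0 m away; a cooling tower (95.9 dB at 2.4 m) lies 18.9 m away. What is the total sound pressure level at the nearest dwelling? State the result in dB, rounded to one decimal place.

78.4 dB

Propagate each source to the receiver with L = L_ref − 20·log₁₀(r/r_ref), then add intensities.
blower: 79.7 − 20·log₁₀(11.0/2.4) = 79.7 − 13.22 = 66.48 dB.
CNC lathe: 79.3 − 20·log₁₀(20.0/2.4) = 79.3 − 18.42 = 60.88 dB.
cooling tower: 95.9 − 20·log₁₀(18.9/2.4) = 95.9 − 17.93 = 77.97 dB.
Σ 10^(L/10) = 6.840e+07 → L_total = 10·log₁₀(6.840e+07) = 78.35 dB.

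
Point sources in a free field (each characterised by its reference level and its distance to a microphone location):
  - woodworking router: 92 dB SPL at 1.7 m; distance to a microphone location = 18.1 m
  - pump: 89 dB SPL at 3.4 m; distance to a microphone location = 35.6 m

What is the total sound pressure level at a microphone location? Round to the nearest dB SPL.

Apply inverse-square spreading to bring every level to the receiver, then sum 10^(L/10).
woodworking router: 92 − 20·log₁₀(18.1/1.7) = 92 − 20.54 = 71.46 dB SPL.
pump: 89 − 20·log₁₀(35.6/3.4) = 89 − 20.40 = 68.60 dB SPL.
Σ 10^(L/10) = 2.123e+07 → L_total = 10·log₁₀(2.123e+07) = 73.27 dB SPL.

73 dB SPL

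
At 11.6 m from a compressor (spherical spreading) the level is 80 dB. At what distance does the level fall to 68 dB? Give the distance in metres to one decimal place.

46.2 m

Point-source spreading drops the level by 20·log₁₀(r₂/r₁); inverting, r₂/r₁ = 10^(ΔL/20).
r₂ = 11.6·10^((80−68)/20) = 11.6·10^(12.0/20) = 46.18 m.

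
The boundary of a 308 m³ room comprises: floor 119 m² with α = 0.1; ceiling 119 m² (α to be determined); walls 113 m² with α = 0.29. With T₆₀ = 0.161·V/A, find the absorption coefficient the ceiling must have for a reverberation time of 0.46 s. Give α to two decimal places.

Required total absorption A = 0.161·308/0.46 = 107.80 m².
Absorption from the other surfaces = 119·0.1 + 113·0.29 = 44.67 m², so the ceiling must supply 63.13 m² over 119 m².
α = 63.13/119 = 0.531.

0.53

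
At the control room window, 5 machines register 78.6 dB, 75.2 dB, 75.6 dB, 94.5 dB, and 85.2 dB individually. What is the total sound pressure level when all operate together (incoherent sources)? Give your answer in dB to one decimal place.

Incoherent sources combine by intensity addition: L_total = 10·log₁₀(Σ 10^(L_i/10)).
Σ 10^(L/10) = 10^(78.6/10) + 10^(75.2/10) + 10^(75.6/10) + 10^(94.5/10) + 10^(85.2/10) = 3.291e+09.
L_total = 10·log₁₀(3.291e+09) = 95.17 dB.

95.2 dB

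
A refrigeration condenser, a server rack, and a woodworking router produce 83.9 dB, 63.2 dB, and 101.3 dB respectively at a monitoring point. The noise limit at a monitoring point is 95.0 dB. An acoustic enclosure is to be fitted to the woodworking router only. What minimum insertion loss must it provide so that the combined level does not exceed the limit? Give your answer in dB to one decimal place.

6.7 dB

The untreated sources together contribute 10^(83.9/10) + 10^(63.2/10) = 2.476e+08, i.e. 83.94 dB.
To meet 95.0 dB overall, the treated woodworking router may contribute at most 10^(95.0/10) − 2.476e+08 = 2.915e+09, i.e. 94.65 dB.
So the woodworking router must be reduced from 101.3 to 94.65 dB: IL = 6.65 dB.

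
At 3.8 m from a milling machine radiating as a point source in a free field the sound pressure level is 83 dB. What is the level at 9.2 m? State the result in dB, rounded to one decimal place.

Point-source attenuation: ΔL = 20·log₁₀(r₂/r₁) = 20·log₁₀(9.2/3.8) = 7.680 dB.
L₂ = 83 − 20·log₁₀(9.2/3.8) = 83 − 7.680 = 75.32 dB.

75.3 dB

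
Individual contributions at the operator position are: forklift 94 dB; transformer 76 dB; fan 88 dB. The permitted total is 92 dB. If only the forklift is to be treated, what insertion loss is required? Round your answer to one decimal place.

The untreated sources together contribute 10^(76/10) + 10^(88/10) = 6.708e+08, i.e. 88.27 dB.
The limit corresponds to 10^(92/10) = 1.585e+09; subtracting the fixed part leaves 9.141e+08 for the forklift, i.e. 89.61 dB.
Required insertion loss = 94 − 89.61 = 4.39 dB.

4.4 dB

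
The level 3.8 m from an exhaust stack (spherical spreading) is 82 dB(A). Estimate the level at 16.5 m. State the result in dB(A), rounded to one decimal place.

69.2 dB(A)

Point-source attenuation: ΔL = 20·log₁₀(r₂/r₁) = 20·log₁₀(16.5/3.8) = 12.754 dB.
L₂ = 82 − 20·log₁₀(16.5/3.8) = 82 − 12.754 = 69.25 dB(A).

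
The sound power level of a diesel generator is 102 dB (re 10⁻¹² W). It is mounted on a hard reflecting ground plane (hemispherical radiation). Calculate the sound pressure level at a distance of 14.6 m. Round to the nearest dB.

Free-field hemispherical radiation: L_p = L_w − 10·log₁₀(2π·r²), r = 14.6 m.
2π·r² = 1339 m², 10·log₁₀ of that is 31.269 dB.
L_p = 102 − 31.269 = 70.73 dB.

71 dB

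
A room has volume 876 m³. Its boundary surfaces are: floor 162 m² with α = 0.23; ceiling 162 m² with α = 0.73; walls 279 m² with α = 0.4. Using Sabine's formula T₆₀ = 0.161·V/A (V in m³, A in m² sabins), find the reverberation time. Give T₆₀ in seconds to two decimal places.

A = Σ Sᵢαᵢ = 162·0.23 + 162·0.73 + 279·0.4 = 267.12 m².
T₆₀ = 0.161 × 876 / 267.12 = 0.528 s.

0.53 s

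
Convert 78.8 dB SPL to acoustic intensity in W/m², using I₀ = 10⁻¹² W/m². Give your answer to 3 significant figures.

L = 10·log₁₀(I/I₀) ⇒ I = I₀·10^(L/10) = 10⁻¹² × 10^7.88.

7.59e-05 W/m²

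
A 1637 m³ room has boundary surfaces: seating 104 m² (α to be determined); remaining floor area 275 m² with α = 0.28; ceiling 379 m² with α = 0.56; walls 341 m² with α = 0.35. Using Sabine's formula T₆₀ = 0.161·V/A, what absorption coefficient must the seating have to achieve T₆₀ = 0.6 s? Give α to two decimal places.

Required total absorption A = 0.161·1637/0.6 = 439.26 m².
Absorption from the other surfaces = 275·0.28 + 379·0.56 + 341·0.35 = 408.59 m², so the seating must supply 30.67 m² over 104 m².
α = 30.67/104 = 0.295.

0.29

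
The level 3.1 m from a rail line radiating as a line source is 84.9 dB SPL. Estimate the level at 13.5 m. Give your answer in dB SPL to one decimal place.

78.5 dB SPL

Cylindrical spreading from a line source gives a 10·log₁₀(r₂/r₁) drop.
L₂ = 84.9 − 10·log₁₀(13.5/3.1) = 84.9 − 6.390 = 78.51 dB SPL.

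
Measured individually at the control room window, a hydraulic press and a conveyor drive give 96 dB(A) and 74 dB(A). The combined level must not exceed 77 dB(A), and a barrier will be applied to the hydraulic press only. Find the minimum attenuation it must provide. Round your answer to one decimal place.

Fixed contribution from the other source: Σ 10^(L/10) = 10^(74/10) = 2.512e+07 (74.00 dB(A)).
To meet 77 dB(A) overall, the treated hydraulic press may contribute at most 10^(77/10) − 2.512e+07 = 2.500e+07, i.e. 73.98 dB(A).
So the hydraulic press must be reduced from 96 to 73.98 dB(A): IL = 22.02 dB.

22.0 dB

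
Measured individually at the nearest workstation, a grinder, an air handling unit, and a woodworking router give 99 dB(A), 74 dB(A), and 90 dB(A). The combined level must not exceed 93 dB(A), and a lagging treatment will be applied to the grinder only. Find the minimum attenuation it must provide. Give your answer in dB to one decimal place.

Everything except the grinder sums to 10^(74/10) + 10^(90/10) = 1.025e+09 in linear terms, 90.11 dB(A).
To meet 93 dB(A) overall, the treated grinder may contribute at most 10^(93/10) − 1.025e+09 = 9.701e+08, i.e. 89.87 dB(A).
Required insertion loss = 99 − 89.87 = 9.13 dB.

9.1 dB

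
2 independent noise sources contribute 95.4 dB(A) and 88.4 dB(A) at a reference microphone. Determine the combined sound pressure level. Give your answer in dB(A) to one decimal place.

96.2 dB(A)

Incoherent sources combine by intensity addition: L_total = 10·log₁₀(Σ 10^(L_i/10)).
Σ 10^(L/10) = 10^(95.4/10) + 10^(88.4/10) = 4.159e+09.
L_total = 10·log₁₀(4.159e+09) = 96.19 dB(A).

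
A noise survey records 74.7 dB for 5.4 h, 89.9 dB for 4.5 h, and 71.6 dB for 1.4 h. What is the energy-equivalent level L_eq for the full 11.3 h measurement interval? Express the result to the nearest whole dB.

86 dB

The energy average is taken in the linear domain: L_eq = 10·log₁₀[(Σ tᵢ·10^(Lᵢ/10))/T], T = 11.3 h.
Σ tᵢ·10^(Lᵢ/10) = 5.4·10^(74.7/10) + 4.5·10^(89.9/10) + 1.4·10^(71.6/10) = 4.577e+09.
L_eq = 10·log₁₀(4.577e+09/11.3) = 86.08 dB.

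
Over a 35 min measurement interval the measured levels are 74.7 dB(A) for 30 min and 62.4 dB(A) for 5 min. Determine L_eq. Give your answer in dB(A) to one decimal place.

74.1 dB(A)

L_eq = 10·log₁₀[(1/T)·Σ tᵢ·10^(Lᵢ/10)] with T = 35 min.
Σ tᵢ·10^(Lᵢ/10) = 30·10^(74.7/10) + 5·10^(62.4/10) = 8.941e+08.
L_eq = 10·log₁₀(8.941e+08/35) = 74.07 dB(A).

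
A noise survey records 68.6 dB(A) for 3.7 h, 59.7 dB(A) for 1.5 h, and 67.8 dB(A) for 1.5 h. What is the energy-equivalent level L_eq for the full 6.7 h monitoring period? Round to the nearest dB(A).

67 dB(A)

The energy average is taken in the linear domain: L_eq = 10·log₁₀[(Σ tᵢ·10^(Lᵢ/10))/T], T = 6.7 h.
Σ tᵢ·10^(Lᵢ/10) = 3.7·10^(68.6/10) + 1.5·10^(59.7/10) + 1.5·10^(67.8/10) = 3.724e+07.
L_eq = 10·log₁₀(3.724e+07/6.7) = 67.45 dB(A).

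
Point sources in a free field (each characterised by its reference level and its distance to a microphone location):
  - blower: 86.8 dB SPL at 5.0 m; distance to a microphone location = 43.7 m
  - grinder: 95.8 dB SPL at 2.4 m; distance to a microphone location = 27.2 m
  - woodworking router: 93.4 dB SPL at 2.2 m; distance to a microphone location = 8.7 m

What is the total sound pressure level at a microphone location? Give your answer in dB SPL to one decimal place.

82.4 dB SPL

Propagate each source to the receiver with L = L_ref − 20·log₁₀(r/r_ref), then add intensities.
blower: 86.8 − 20·log₁₀(43.7/5.0) = 86.8 − 18.83 = 67.97 dB SPL.
grinder: 95.8 − 20·log₁₀(27.2/2.4) = 95.8 − 21.09 = 74.71 dB SPL.
woodworking router: 93.4 − 20·log₁₀(8.7/2.2) = 93.4 − 11.94 = 81.46 dB SPL.
Σ 10^(L/10) = 1.758e+08 → L_total = 10·log₁₀(1.758e+08) = 82.45 dB SPL.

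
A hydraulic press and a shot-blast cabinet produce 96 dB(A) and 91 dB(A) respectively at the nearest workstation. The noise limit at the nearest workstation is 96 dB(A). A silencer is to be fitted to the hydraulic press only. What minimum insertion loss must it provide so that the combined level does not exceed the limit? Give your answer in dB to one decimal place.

1.7 dB

Fixed contribution from the other source: Σ 10^(L/10) = 10^(91/10) = 1.259e+09 (91.00 dB(A)).
The limit corresponds to 10^(96/10) = 3.981e+09; subtracting the fixed part leaves 2.722e+09 for the hydraulic press, i.e. 94.35 dB(A).
Required insertion loss = 96 − 94.35 = 1.65 dB.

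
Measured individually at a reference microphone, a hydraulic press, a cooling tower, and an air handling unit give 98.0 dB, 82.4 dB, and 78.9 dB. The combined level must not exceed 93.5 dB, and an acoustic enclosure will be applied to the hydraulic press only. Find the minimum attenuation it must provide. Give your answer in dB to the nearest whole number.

5 dB

Everything except the hydraulic press sums to 10^(82.4/10) + 10^(78.9/10) = 2.514e+08 in linear terms, 84.00 dB.
To meet 93.5 dB overall, the treated hydraulic press may contribute at most 10^(93.5/10) − 2.514e+08 = 1.987e+09, i.e. 92.98 dB.
Required insertion loss = 98.0 − 92.98 = 5.02 dB.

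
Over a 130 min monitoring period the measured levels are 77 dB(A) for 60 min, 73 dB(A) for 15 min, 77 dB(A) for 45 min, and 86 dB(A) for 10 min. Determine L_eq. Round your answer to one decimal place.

The energy average is taken in the linear domain: L_eq = 10·log₁₀[(Σ tᵢ·10^(Lᵢ/10))/T], T = 130 min.
Σ tᵢ·10^(Lᵢ/10) = 60·10^(77/10) + 15·10^(73/10) + 45·10^(77/10) + 10·10^(86/10) = 9.543e+09.
L_eq = 10·log₁₀(9.543e+09/130) = 78.66 dB(A).

78.7 dB(A)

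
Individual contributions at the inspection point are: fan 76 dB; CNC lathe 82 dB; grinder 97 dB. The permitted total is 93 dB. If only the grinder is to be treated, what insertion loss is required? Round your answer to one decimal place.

Everything except the grinder sums to 10^(76/10) + 10^(82/10) = 1.983e+08 in linear terms, 82.97 dB.
The limit corresponds to 10^(93/10) = 1.995e+09; subtracting the fixed part leaves 1.797e+09 for the grinder, i.e. 92.55 dB.
So the grinder must be reduced from 97 to 92.55 dB: IL = 4.45 dB.

4.5 dB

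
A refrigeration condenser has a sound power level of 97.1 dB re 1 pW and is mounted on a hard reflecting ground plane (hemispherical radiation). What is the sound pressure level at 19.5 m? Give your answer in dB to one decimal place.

63.3 dB

Free-field hemispherical radiation: L_p = L_w − 10·log₁₀(2π·r²), r = 19.5 m.
2π·r² = 2389 m², 10·log₁₀ of that is 33.782 dB.
L_p = 97.1 − 33.782 = 63.32 dB.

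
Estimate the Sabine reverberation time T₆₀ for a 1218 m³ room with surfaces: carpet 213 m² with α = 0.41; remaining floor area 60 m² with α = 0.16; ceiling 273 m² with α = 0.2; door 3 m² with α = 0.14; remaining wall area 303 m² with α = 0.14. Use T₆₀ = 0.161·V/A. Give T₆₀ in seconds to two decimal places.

1.01 s

A = Σ Sᵢαᵢ = 213·0.41 + 60·0.16 + 273·0.2 + 3·0.14 + 303·0.14 = 194.37 m².
T₆₀ = 0.161·V/A = 0.161·1218/194.37 = 1.009 s.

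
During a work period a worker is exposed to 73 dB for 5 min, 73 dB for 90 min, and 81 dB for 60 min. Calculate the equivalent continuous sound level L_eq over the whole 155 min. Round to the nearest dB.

78 dB

The energy average is taken in the linear domain: L_eq = 10·log₁₀[(Σ tᵢ·10^(Lᵢ/10))/T], T = 155 min.
Σ tᵢ·10^(Lᵢ/10) = 5·10^(73/10) + 90·10^(73/10) + 60·10^(81/10) = 9.449e+09.
L_eq = 10·log₁₀(9.449e+09/155) = 77.85 dB.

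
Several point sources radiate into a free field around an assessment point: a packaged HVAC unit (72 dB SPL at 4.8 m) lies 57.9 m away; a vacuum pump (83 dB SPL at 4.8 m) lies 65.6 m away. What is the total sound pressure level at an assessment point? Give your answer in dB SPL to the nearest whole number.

61 dB SPL

First find each source's level at the receiver (point-source: −20·log₁₀(r/r_ref)), then combine on an intensity basis.
packaged HVAC unit: 72 − 20·log₁₀(57.9/4.8) = 72 − 21.63 = 50.37 dB SPL.
vacuum pump: 83 − 20·log₁₀(65.6/4.8) = 83 − 22.71 = 60.29 dB SPL.
Σ 10^(L/10) = 1.177e+06 → L_total = 10·log₁₀(1.177e+06) = 60.71 dB SPL.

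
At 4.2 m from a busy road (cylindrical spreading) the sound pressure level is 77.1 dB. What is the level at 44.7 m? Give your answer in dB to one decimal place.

Cylindrical spreading from a line source gives a 10·log₁₀(r₂/r₁) drop.
L₂ = 77.1 − 10·log₁₀(44.7/4.2) = 77.1 − 10.271 = 66.83 dB.

66.8 dB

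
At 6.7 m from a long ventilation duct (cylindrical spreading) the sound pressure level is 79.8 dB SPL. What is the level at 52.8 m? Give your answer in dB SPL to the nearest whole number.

71 dB SPL

Line-source attenuation: ΔL = 10·log₁₀(r₂/r₁) = 10·log₁₀(52.8/6.7) = 8.966 dB.
L₂ = 79.8 − 10·log₁₀(52.8/6.7) = 79.8 − 8.966 = 70.83 dB SPL.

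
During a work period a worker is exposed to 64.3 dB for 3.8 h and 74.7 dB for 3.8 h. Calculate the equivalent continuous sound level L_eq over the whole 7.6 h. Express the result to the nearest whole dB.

L_eq = 10·log₁₀[(1/T)·Σ tᵢ·10^(Lᵢ/10)] with T = 7.6 h.
Σ tᵢ·10^(Lᵢ/10) = 3.8·10^(64.3/10) + 3.8·10^(74.7/10) = 1.224e+08.
L_eq = 10·log₁₀(1.224e+08/7.6) = 72.07 dB.

72 dB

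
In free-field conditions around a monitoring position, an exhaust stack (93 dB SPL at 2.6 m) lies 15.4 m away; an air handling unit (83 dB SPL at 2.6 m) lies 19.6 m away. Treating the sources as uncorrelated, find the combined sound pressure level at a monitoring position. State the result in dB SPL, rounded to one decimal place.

Propagate each source to the receiver with L = L_ref − 20·log₁₀(r/r_ref), then add intensities.
exhaust stack: 93 − 20·log₁₀(15.4/2.6) = 93 − 15.45 = 77.55 dB SPL.
air handling unit: 83 − 20·log₁₀(19.6/2.6) = 83 − 17.55 = 65.45 dB SPL.
Σ 10^(L/10) = 6.038e+07 → L_total = 10·log₁₀(6.038e+07) = 77.81 dB SPL.

77.8 dB SPL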